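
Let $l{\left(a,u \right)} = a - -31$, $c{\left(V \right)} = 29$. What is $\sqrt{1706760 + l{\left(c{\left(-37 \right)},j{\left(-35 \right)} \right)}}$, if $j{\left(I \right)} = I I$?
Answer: $2 \sqrt{426705} \approx 1306.5$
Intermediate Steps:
$j{\left(I \right)} = I^{2}$
$l{\left(a,u \right)} = 31 + a$ ($l{\left(a,u \right)} = a + 31 = 31 + a$)
$\sqrt{1706760 + l{\left(c{\left(-37 \right)},j{\left(-35 \right)} \right)}} = \sqrt{1706760 + \left(31 + 29\right)} = \sqrt{1706760 + 60} = \sqrt{1706820} = 2 \sqrt{426705}$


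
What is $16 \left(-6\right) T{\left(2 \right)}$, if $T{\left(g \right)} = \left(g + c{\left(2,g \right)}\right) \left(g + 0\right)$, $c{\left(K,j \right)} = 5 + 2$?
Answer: $-1728$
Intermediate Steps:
$c{\left(K,j \right)} = 7$
$T{\left(g \right)} = g \left(7 + g\right)$ ($T{\left(g \right)} = \left(g + 7\right) \left(g + 0\right) = \left(7 + g\right) g = g \left(7 + g\right)$)
$16 \left(-6\right) T{\left(2 \right)} = 16 \left(-6\right) 2 \left(7 + 2\right) = - 96 \cdot 2 \cdot 9 = \left(-96\right) 18 = -1728$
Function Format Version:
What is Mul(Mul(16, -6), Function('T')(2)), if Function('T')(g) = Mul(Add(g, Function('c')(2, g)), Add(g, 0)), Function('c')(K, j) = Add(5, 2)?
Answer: -1728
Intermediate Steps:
Function('c')(K, j) = 7
Function('T')(g) = Mul(g, Add(7, g)) (Function('T')(g) = Mul(Add(g, 7), Add(g, 0)) = Mul(Add(7, g), g) = Mul(g, Add(7, g)))
Mul(Mul(16, -6), Function('T')(2)) = Mul(Mul(16, -6), Mul(2, Add(7, 2))) = Mul(-96, Mul(2, 9)) = Mul(-96, 18) = -1728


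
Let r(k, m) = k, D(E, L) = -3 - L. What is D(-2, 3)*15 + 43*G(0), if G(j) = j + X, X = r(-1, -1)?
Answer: -133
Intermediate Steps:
X = -1
G(j) = -1 + j (G(j) = j - 1 = -1 + j)
D(-2, 3)*15 + 43*G(0) = (-3 - 1*3)*15 + 43*(-1 + 0) = (-3 - 3)*15 + 43*(-1) = -6*15 - 43 = -90 - 43 = -133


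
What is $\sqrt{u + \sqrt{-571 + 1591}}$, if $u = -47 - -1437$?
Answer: $\sqrt{1390 + 2 \sqrt{255}} \approx 37.709$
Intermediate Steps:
$u = 1390$ ($u = -47 + 1437 = 1390$)
$\sqrt{u + \sqrt{-571 + 1591}} = \sqrt{1390 + \sqrt{-571 + 1591}} = \sqrt{1390 + \sqrt{1020}} = \sqrt{1390 + 2 \sqrt{255}}$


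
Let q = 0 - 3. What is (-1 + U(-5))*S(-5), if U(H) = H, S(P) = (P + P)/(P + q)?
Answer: -15/2 ≈ -7.5000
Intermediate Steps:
q = -3
S(P) = 2*P/(-3 + P) (S(P) = (P + P)/(P - 3) = (2*P)/(-3 + P) = 2*P/(-3 + P))
(-1 + U(-5))*S(-5) = (-1 - 5)*(2*(-5)/(-3 - 5)) = -12*(-5)/(-8) = -12*(-5)*(-1)/8 = -6*5/4 = -15/2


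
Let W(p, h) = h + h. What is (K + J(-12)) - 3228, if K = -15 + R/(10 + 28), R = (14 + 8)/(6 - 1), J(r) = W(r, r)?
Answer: -310354/95 ≈ -3266.9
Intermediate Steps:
W(p, h) = 2*h
J(r) = 2*r
R = 22/5 ≈ 4.4000
K = -1414/95 (K = -15 + 22/(5*(10 + 28)) = -15 + (22/5)/38 = -15 + (22/5)*(1/38) = -15 + 11/95 = -1414/95 ≈ -14.884)
(K + J(-12)) - 3228 = (-1414/95 + 2*(-12)) - 3228 = (-1414/95 - 24) - 3228 = -3694/95 - 3228 = -310354/95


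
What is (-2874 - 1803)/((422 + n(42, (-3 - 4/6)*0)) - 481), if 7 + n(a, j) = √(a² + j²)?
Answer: 1559/8 ≈ 194.88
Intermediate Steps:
n(a, j) = -7 + √(a² + j²)
(-2874 - 1803)/((422 + n(42, (-3 - 4/6)*0)) - 481) = (-2874 - 1803)/((422 + (-7 + √(42² + ((-3 - 4/6)*0)²))) - 481) = -4677/((422 + (-7 + √(1764 + ((-3 - 4*⅙)*0)²))) - 481) = -4677/((422 + (-7 + √(1764 + ((-3 - ⅔)*0)²))) - 481) = -4677/((422 + (-7 + √(1764 + (-11/3*0)²))) - 481) = -4677/((422 + (-7 + √(1764 + 0²))) - 481) = -4677/((422 + (-7 + √(1764 + 0))) - 481) = -4677/((422 + (-7 + √1764)) - 481) = -4677/((422 + (-7 + 42)) - 481) = -4677/((422 + 35) - 481) = -4677/(457 - 481) = -4677/(-24) = -4677*(-1/24) = 1559/8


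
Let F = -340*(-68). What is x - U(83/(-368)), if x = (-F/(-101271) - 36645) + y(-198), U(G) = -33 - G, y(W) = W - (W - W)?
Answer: -1371824965013/37267728 ≈ -36810.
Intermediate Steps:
F = 23120
y(W) = W (y(W) = W - 1*0 = W + 0 = W)
x = -3731104333/101271 (x = (-23120/(-101271) - 36645) - 198 = (-23120*(-1)/101271 - 36645) - 198 = (-1*(-23120/101271) - 36645) - 198 = (23120/101271 - 36645) - 198 = -3711052675/101271 - 198 = -3731104333/101271 ≈ -36843.)
x - U(83/(-368)) = -3731104333/101271 - (-33 - 83/(-368)) = -3731104333/101271 - (-33 - 83*(-1)/368) = -3731104333/101271 - (-33 - 1*(-83/368)) = -3731104333/101271 - (-33 + 83/368) = -3731104333/101271 - 1*(-12061/368) = -3731104333/101271 + 12061/368 = -1371824965013/37267728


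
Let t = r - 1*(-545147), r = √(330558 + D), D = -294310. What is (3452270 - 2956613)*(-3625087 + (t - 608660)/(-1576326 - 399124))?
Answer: -3549488029044583509/1975450 - 495657*√9062/987725 ≈ -1.7968e+12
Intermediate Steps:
r = 2*√9062 (r = √(330558 - 294310) = √36248 = 2*√9062 ≈ 190.39)
t = 545147 + 2*√9062 (t = 2*√9062 - 1*(-545147) = 2*√9062 + 545147 = 545147 + 2*√9062 ≈ 5.4534e+5)
(3452270 - 2956613)*(-3625087 + (t - 608660)/(-1576326 - 399124)) = (3452270 - 2956613)*(-3625087 + ((545147 + 2*√9062) - 608660)/(-1576326 - 399124)) = 495657*(-3625087 + (-63513 + 2*√9062)/(-1975450)) = 495657*(-3625087 + (-63513 + 2*√9062)*(-1/1975450)) = 495657*(-3625087 + (63513/1975450 - √9062/987725)) = 495657*(-7161178050637/1975450 - √9062/987725) = -3549488029044583509/1975450 - 495657*√9062/987725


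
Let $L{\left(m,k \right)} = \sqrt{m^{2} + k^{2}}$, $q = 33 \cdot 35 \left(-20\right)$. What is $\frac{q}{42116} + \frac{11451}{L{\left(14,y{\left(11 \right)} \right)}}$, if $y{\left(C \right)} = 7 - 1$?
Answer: $- \frac{5775}{10529} + \frac{11451 \sqrt{58}}{116} \approx 751.25$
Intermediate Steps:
$y{\left(C \right)} = 6$
$q = -23100$ ($q = 1155 \left(-20\right) = -23100$)
$L{\left(m,k \right)} = \sqrt{k^{2} + m^{2}}$
$\frac{q}{42116} + \frac{11451}{L{\left(14,y{\left(11 \right)} \right)}} = - \frac{23100}{42116} + \frac{11451}{\sqrt{6^{2} + 14^{2}}} = \left(-23100\right) \frac{1}{42116} + \frac{11451}{\sqrt{36 + 196}} = - \frac{5775}{10529} + \frac{11451}{\sqrt{232}} = - \frac{5775}{10529} + \frac{11451}{2 \sqrt{58}} = - \frac{5775}{10529} + 11451 \frac{\sqrt{58}}{116} = - \frac{5775}{10529} + \frac{11451 \sqrt{58}}{116}$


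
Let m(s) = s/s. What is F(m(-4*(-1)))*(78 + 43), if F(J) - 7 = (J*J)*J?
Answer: 968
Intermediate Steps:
m(s) = 1
F(J) = 7 + J³ (F(J) = 7 + (J*J)*J = 7 + J²*J = 7 + J³)
F(m(-4*(-1)))*(78 + 43) = (7 + 1³)*(78 + 43) = (7 + 1)*121 = 8*121 = 968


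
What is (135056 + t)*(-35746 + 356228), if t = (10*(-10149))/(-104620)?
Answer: 226415088171061/5231 ≈ 4.3283e+10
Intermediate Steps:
t = 10149/10462 (t = -101490*(-1/104620) = 10149/10462 ≈ 0.97008)
(135056 + t)*(-35746 + 356228) = (135056 + 10149/10462)*(-35746 + 356228) = (1412966021/10462)*320482 = 226415088171061/5231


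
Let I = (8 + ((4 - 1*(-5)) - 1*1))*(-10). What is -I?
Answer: 160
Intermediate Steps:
I = -160 (I = (8 + ((4 + 5) - 1))*(-10) = (8 + (9 - 1))*(-10) = (8 + 8)*(-10) = 16*(-10) = -160)
-I = -1*(-160) = 160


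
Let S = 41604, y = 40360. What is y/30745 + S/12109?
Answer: 353566844/74458241 ≈ 4.7485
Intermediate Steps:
y/30745 + S/12109 = 40360/30745 + 41604/12109 = 40360*(1/30745) + 41604*(1/12109) = 8072/6149 + 41604/12109 = 353566844/74458241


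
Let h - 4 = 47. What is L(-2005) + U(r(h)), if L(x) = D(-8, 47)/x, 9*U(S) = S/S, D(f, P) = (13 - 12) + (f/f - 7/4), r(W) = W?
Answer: 8011/72180 ≈ 0.11099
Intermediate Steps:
h = 51 (h = 4 + 47 = 51)
D(f, P) = ¼ (D(f, P) = 1 + (1 - 7*¼) = 1 + (1 - 7/4) = 1 - ¾ = ¼)
U(S) = ⅑ (U(S) = (S/S)/9 = (⅑)*1 = ⅑)
L(x) = 1/(4*x)
L(-2005) + U(r(h)) = (¼)/(-2005) + ⅑ = (¼)*(-1/2005) + ⅑ = -1/8020 + ⅑ = 8011/72180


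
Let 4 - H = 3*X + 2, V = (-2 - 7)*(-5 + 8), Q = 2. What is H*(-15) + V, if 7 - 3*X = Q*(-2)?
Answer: 108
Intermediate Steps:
V = -27 (V = -9*3 = -27)
X = 11/3 (X = 7/3 - 2*(-2)/3 = 7/3 - ⅓*(-4) = 7/3 + 4/3 = 11/3 ≈ 3.6667)
H = -9 (H = 4 - (3*(11/3) + 2) = 4 - (11 + 2) = 4 - 1*13 = 4 - 13 = -9)
H*(-15) + V = -9*(-15) - 27 = 135 - 27 = 108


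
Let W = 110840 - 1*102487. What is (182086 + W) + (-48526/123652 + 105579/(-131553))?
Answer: 9057930053619/47563718 ≈ 1.9044e+5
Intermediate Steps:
W = 8353 (W = 110840 - 102487 = 8353)
(182086 + W) + (-48526/123652 + 105579/(-131553)) = (182086 + 8353) + (-48526/123652 + 105579/(-131553)) = 190439 + (-48526*1/123652 + 105579*(-1/131553)) = 190439 + (-1277/3254 - 11731/14617) = 190439 - 56838583/47563718 = 9057930053619/47563718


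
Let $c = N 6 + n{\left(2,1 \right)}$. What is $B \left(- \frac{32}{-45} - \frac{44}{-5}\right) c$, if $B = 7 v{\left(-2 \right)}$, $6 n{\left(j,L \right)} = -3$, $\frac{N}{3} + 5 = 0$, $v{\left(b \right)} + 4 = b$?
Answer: $\frac{542276}{15} \approx 36152.0$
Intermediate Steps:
$v{\left(b \right)} = -4 + b$
$N = -15$ ($N = -15 + 3 \cdot 0 = -15 + 0 = -15$)
$n{\left(j,L \right)} = - \frac{1}{2}$ ($n{\left(j,L \right)} = \frac{1}{6} \left(-3\right) = - \frac{1}{2}$)
$B = -42$ ($B = 7 \left(-4 - 2\right) = 7 \left(-6\right) = -42$)
$c = - \frac{181}{2}$ ($c = \left(-15\right) 6 - \frac{1}{2} = -90 - \frac{1}{2} = - \frac{181}{2} \approx -90.5$)
$B \left(- \frac{32}{-45} - \frac{44}{-5}\right) c = - 42 \left(- \frac{32}{-45} - \frac{44}{-5}\right) \left(- \frac{181}{2}\right) = - 42 \left(\left(-32\right) \left(- \frac{1}{45}\right) - - \frac{44}{5}\right) \left(- \frac{181}{2}\right) = - 42 \left(\frac{32}{45} + \frac{44}{5}\right) \left(- \frac{181}{2}\right) = \left(-42\right) \frac{428}{45} \left(- \frac{181}{2}\right) = \left(- \frac{5992}{15}\right) \left(- \frac{181}{2}\right) = \frac{542276}{15}$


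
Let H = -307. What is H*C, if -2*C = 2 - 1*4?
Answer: -307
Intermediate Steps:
C = 1 (C = -(2 - 1*4)/2 = -(2 - 4)/2 = -1/2*(-2) = 1)
H*C = -307*1 = -307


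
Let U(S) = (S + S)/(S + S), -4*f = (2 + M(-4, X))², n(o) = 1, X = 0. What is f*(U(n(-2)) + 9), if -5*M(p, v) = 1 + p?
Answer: -169/10 ≈ -16.900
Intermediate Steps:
M(p, v) = -⅕ - p/5 (M(p, v) = -(1 + p)/5 = -⅕ - p/5)
f = -169/100 (f = -(2 + (-⅕ - ⅕*(-4)))²/4 = -(2 + (-⅕ + ⅘))²/4 = -(2 + ⅗)²/4 = -(13/5)²/4 = -¼*169/25 = -169/100 ≈ -1.6900)
U(S) = 1 (U(S) = (2*S)/((2*S)) = (2*S)*(1/(2*S)) = 1)
f*(U(n(-2)) + 9) = -169*(1 + 9)/100 = -169/100*10 = -169/10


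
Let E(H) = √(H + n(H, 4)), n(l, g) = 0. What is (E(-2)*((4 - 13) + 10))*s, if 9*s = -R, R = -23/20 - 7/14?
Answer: 11*I*√2/60 ≈ 0.25927*I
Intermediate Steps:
R = -33/20 (R = -23*1/20 - 7*1/14 = -23/20 - ½ = -33/20 ≈ -1.6500)
E(H) = √H (E(H) = √(H + 0) = √H)
s = 11/60 (s = (-1*(-33/20))/9 = (⅑)*(33/20) = 11/60 ≈ 0.18333)
(E(-2)*((4 - 13) + 10))*s = (√(-2)*((4 - 13) + 10))*(11/60) = ((I*√2)*(-9 + 10))*(11/60) = ((I*√2)*1)*(11/60) = (I*√2)*(11/60) = 11*I*√2/60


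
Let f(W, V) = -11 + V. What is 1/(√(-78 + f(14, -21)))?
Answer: -I*√110/110 ≈ -0.095346*I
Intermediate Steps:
1/(√(-78 + f(14, -21))) = 1/(√(-78 + (-11 - 21))) = 1/(√(-78 - 32)) = 1/(√(-110)) = 1/(I*√110) = -I*√110/110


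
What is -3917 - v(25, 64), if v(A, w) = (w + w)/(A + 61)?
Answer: -168495/43 ≈ -3918.5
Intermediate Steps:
v(A, w) = 2*w/(61 + A) (v(A, w) = (2*w)/(61 + A) = 2*w/(61 + A))
-3917 - v(25, 64) = -3917 - 2*64/(61 + 25) = -3917 - 2*64/86 = -3917 - 1*64/43 = -3917 - 64/43 = -168495/43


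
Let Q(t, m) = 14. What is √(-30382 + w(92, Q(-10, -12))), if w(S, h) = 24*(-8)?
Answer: I*√30574 ≈ 174.85*I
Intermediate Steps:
w(S, h) = -192
√(-30382 + w(92, Q(-10, -12))) = √(-30382 - 192) = √(-30574) = I*√30574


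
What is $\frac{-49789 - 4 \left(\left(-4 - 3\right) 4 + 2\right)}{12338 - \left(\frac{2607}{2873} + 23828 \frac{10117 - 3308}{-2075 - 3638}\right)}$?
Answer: $- \frac{815502213565}{668623699767} \approx -1.2197$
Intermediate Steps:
$\frac{-49789 - 4 \left(\left(-4 - 3\right) 4 + 2\right)}{12338 - \left(\frac{2607}{2873} + 23828 \frac{10117 - 3308}{-2075 - 3638}\right)} = \frac{-49789 - 4 \left(\left(-7\right) 4 + 2\right)}{12338 - \left(\frac{2607}{2873} + \frac{23828}{\left(-5713\right) \frac{1}{6809}}\right)} = \frac{-49789 - 4 \left(-28 + 2\right)}{12338 - \left(\frac{2607}{2873} + \frac{23828}{\left(-5713\right) \frac{1}{6809}}\right)} = \frac{-49789 - -104}{12338 - \left(\frac{2607}{2873} + \frac{23828}{- \frac{5713}{6809}}\right)} = \frac{-49789 + 104}{12338 - - \frac{466114566005}{16413449}} = - \frac{49685}{12338 + \left(\frac{162244852}{5713} - \frac{2607}{2873}\right)} = - \frac{49685}{12338 + \frac{466114566005}{16413449}} = - \frac{49685}{\frac{668623699767}{16413449}} = \left(-49685\right) \frac{16413449}{668623699767} = - \frac{815502213565}{668623699767}$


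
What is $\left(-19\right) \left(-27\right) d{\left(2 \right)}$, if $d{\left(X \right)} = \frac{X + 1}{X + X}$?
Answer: $\frac{1539}{4} \approx 384.75$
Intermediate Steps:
$d{\left(X \right)} = \frac{1 + X}{2 X}$
$\left(-19\right) \left(-27\right) d{\left(2 \right)} = \left(-19\right) \left(-27\right) \frac{1 + 2}{2 \cdot 2} = 513 \cdot \frac{1}{2} \cdot \frac{1}{2} \cdot 3 = 513 \cdot \frac{3}{4} = \frac{1539}{4}$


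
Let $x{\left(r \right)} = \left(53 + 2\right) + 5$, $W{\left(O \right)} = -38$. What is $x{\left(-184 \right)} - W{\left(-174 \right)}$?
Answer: $98$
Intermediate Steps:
$x{\left(r \right)} = 60$ ($x{\left(r \right)} = 55 + 5 = 60$)
$x{\left(-184 \right)} - W{\left(-174 \right)} = 60 - -38 = 60 + 38 = 98$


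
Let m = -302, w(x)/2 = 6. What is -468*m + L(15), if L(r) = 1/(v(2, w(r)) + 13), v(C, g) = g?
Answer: 3533401/25 ≈ 1.4134e+5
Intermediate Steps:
w(x) = 12 (w(x) = 2*6 = 12)
L(r) = 1/25 (L(r) = 1/(12 + 13) = 1/25)
-468*m + L(15) = -468*(-302) + 1/25 = 141336 + 1/25 = 3533401/25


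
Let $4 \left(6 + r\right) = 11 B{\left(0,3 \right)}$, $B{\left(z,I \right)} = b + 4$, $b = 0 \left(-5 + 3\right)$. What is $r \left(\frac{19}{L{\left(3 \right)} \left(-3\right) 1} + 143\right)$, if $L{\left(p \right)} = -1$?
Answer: $\frac{2240}{3} \approx 746.67$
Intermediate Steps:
$b = 0$ ($b = 0 \left(-2\right) = 0$)
$B{\left(z,I \right)} = 4$ ($B{\left(z,I \right)} = 0 + 4 = 4$)
$r = 5$ ($r = -6 + \frac{11 \cdot 4}{4} = -6 + \frac{1}{4} \cdot 44 = -6 + 11 = 5$)
$r \left(\frac{19}{L{\left(3 \right)} \left(-3\right) 1} + 143\right) = 5 \left(\frac{19}{\left(-1\right) \left(-3\right) 1} + 143\right) = 5 \left(\frac{19}{3 \cdot 1} + 143\right) = 5 \left(\frac{19}{3} + 143\right) = 5 \cdot \frac{448}{3} = \frac{2240}{3}$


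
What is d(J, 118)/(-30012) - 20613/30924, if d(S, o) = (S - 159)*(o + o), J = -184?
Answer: 17449987/8593436 ≈ 2.0306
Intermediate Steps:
d(S, o) = 2*o*(-159 + S) (d(S, o) = (-159 + S)*(2*o) = 2*o*(-159 + S))
d(J, 118)/(-30012) - 20613/30924 = (2*118*(-159 - 184))/(-30012) - 20613/30924 = (2*118*(-343))*(-1/30012) - 20613*1/30924 = -80948*(-1/30012) - 6871/10308 = 20237/7503 - 6871/10308 = 17449987/8593436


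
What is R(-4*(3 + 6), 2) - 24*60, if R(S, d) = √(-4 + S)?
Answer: -1440 + 2*I*√10 ≈ -1440.0 + 6.3246*I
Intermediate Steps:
R(-4*(3 + 6), 2) - 24*60 = √(-4 - 4*(3 + 6)) - 24*60 = √(-4 - 4*9) - 1440 = √(-4 - 36) - 1440 = √(-40) - 1440 = 2*I*√10 - 1440 = -1440 + 2*I*√10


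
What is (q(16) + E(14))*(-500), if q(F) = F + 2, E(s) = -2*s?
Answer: 5000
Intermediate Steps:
q(F) = 2 + F
(q(16) + E(14))*(-500) = ((2 + 16) - 2*14)*(-500) = (18 - 28)*(-500) = -10*(-500) = 5000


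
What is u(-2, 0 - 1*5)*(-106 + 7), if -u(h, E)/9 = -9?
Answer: -8019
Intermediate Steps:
u(h, E) = 81 (u(h, E) = -9*(-9) = 81)
u(-2, 0 - 1*5)*(-106 + 7) = 81*(-106 + 7) = 81*(-99) = -8019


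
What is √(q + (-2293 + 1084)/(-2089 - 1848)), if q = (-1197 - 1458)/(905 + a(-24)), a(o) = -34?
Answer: 4*I*√2096302767/110617 ≈ 1.6556*I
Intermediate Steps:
q = -2655/871 (q = (-1197 - 1458)/(905 - 34) = -2655/871 ≈ -3.0482)
√(q + (-2293 + 1084)/(-2089 - 1848)) = √(-2655/871 + (-2293 + 1084)/(-2089 - 1848)) = √(-2655/871 - 1209/(-3937)) = √(-2655/871 - 1209*(-1/3937)) = √(-2655/871 + 39/127) = √(-303216/110617) = 4*I*√2096302767/110617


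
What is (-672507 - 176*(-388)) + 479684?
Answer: -124535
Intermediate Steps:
(-672507 - 176*(-388)) + 479684 = (-672507 + 68288) + 479684 = -604219 + 479684 = -124535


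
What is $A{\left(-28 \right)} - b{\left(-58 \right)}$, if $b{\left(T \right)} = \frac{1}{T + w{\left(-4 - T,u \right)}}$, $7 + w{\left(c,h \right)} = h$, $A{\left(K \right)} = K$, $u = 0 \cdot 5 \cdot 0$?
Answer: $- \frac{1819}{65} \approx -27.985$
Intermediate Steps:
$u = 0$ ($u = 0 \cdot 0 = 0$)
$w{\left(c,h \right)} = -7 + h$
$b{\left(T \right)} = \frac{1}{-7 + T}$ ($b{\left(T \right)} = \frac{1}{T + \left(-7 + 0\right)} = \frac{1}{T - 7} = \frac{1}{-7 + T}$)
$A{\left(-28 \right)} - b{\left(-58 \right)} = -28 - \frac{1}{-7 - 58} = -28 - \frac{1}{-65} = -28 - - \frac{1}{65} = -28 + \frac{1}{65} = - \frac{1819}{65}$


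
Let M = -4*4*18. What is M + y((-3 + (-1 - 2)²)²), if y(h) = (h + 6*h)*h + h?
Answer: 8820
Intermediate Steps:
y(h) = h + 7*h² (y(h) = (7*h)*h + h = 7*h² + h = h + 7*h²)
M = -288 (M = -16*18 = -288)
M + y((-3 + (-1 - 2)²)²) = -288 + (-3 + (-1 - 2)²)²*(1 + 7*(-3 + (-1 - 2)²)²) = -288 + (-3 + (-3)²)²*(1 + 7*(-3 + (-3)²)²) = -288 + (-3 + 9)²*(1 + 7*(-3 + 9)²) = -288 + 6²*(1 + 7*6²) = -288 + 36*(1 + 7*36) = -288 + 36*(1 + 252) = -288 + 36*253 = -288 + 9108 = 8820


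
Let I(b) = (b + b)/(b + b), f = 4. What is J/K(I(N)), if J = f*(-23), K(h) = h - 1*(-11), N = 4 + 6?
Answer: -23/3 ≈ -7.6667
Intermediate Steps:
N = 10
I(b) = 1 (I(b) = (2*b)/((2*b)) = (2*b)*(1/(2*b)) = 1)
K(h) = 11 + h (K(h) = h + 11 = 11 + h)
J = -92 (J = 4*(-23) = -92)
J/K(I(N)) = -92/(11 + 1) = -92/12 = -92*1/12 = -23/3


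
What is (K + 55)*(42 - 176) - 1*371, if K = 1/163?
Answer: -1261917/163 ≈ -7741.8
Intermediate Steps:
K = 1/163 ≈ 0.0061350
(K + 55)*(42 - 176) - 1*371 = (1/163 + 55)*(42 - 176) - 1*371 = (8966/163)*(-134) - 371 = -1201444/163 - 371 = -1261917/163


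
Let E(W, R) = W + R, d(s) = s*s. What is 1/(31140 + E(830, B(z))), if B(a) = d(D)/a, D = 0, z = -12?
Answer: 1/31970 ≈ 3.1279e-5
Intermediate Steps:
d(s) = s²
B(a) = 0 (B(a) = 0²/a = 0/a = 0)
E(W, R) = R + W
1/(31140 + E(830, B(z))) = 1/(31140 + (0 + 830)) = 1/(31140 + 830) = 1/31970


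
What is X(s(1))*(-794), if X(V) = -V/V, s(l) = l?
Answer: 794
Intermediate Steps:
X(V) = -1 (X(V) = -1*1 = -1)
X(s(1))*(-794) = -1*(-794) = 794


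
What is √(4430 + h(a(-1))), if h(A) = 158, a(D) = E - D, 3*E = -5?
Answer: 2*√1147 ≈ 67.735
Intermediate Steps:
E = -5/3 (E = (⅓)*(-5) = -5/3 ≈ -1.6667)
a(D) = -5/3 - D
√(4430 + h(a(-1))) = √(4430 + 158) = √4588 = 2*√1147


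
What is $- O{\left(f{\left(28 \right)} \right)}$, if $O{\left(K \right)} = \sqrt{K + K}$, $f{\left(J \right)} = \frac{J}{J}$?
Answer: $- \sqrt{2} \approx -1.4142$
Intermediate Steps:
$f{\left(J \right)} = 1$
$O{\left(K \right)} = \sqrt{2} \sqrt{K}$ ($O{\left(K \right)} = \sqrt{2 K} = \sqrt{2} \sqrt{K}$)
$- O{\left(f{\left(28 \right)} \right)} = - \sqrt{2} \sqrt{1} = - \sqrt{2} \cdot 1 = - \sqrt{2}$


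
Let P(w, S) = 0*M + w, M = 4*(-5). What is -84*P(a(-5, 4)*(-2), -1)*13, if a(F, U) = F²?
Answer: 54600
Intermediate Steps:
M = -20
P(w, S) = w (P(w, S) = 0*(-20) + w = 0 + w = w)
-84*P(a(-5, 4)*(-2), -1)*13 = -84*(-5)²*(-2)*13 = -2100*(-2)*13 = -84*(-50)*13 = 4200*13 = 54600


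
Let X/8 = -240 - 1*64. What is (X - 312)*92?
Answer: -252448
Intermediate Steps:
X = -2432 (X = 8*(-240 - 1*64) = 8*(-240 - 64) = 8*(-304) = -2432)
(X - 312)*92 = (-2432 - 312)*92 = -2744*92 = -252448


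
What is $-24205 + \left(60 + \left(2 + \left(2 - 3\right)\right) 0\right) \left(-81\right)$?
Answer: $-29065$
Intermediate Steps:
$-24205 + \left(60 + \left(2 + \left(2 - 3\right)\right) 0\right) \left(-81\right) = -24205 + \left(60 + \left(2 - 1\right) 0\right) \left(-81\right) = -24205 + \left(60 + 1 \cdot 0\right) \left(-81\right) = -24205 + \left(60 + 0\right) \left(-81\right) = -24205 + 60 \left(-81\right) = -24205 - 4860 = -29065$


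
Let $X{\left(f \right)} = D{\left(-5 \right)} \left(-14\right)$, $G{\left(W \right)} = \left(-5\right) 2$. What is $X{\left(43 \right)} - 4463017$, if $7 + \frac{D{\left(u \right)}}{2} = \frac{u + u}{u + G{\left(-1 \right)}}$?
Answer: $- \frac{13388519}{3} \approx -4.4628 \cdot 10^{6}$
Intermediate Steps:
$G{\left(W \right)} = -10$
$D{\left(u \right)} = -14 + \frac{4 u}{-10 + u}$ ($D{\left(u \right)} = -14 + 2 \frac{u + u}{u - 10} = -14 + 2 \frac{2 u}{-10 + u} = -14 + \frac{4 u}{-10 + u}$)
$X{\left(f \right)} = \frac{532}{3}$ ($X{\left(f \right)} = \frac{10 \left(14 - -5\right)}{-10 - 5} \left(-14\right) = \frac{10 \left(14 + 5\right)}{-15} \left(-14\right) = 10 \left(- \frac{1}{15}\right) 19 \left(-14\right) = \left(- \frac{38}{3}\right) \left(-14\right) = \frac{532}{3}$)
$X{\left(43 \right)} - 4463017 = \frac{532}{3} - 4463017 = - \frac{13388519}{3}$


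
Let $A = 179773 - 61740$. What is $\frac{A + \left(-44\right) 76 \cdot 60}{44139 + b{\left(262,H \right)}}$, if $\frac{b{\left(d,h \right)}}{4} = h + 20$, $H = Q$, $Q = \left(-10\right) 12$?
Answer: $- \frac{82607}{43739} \approx -1.8886$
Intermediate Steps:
$Q = -120$
$H = -120$
$b{\left(d,h \right)} = 80 + 4 h$ ($b{\left(d,h \right)} = 4 \left(h + 20\right) = 4 \left(20 + h\right) = 80 + 4 h$)
$A = 118033$ ($A = 179773 - 61740 = 118033$)
$\frac{A + \left(-44\right) 76 \cdot 60}{44139 + b{\left(262,H \right)}} = \frac{118033 + \left(-44\right) 76 \cdot 60}{44139 + \left(80 + 4 \left(-120\right)\right)} = \frac{118033 - 200640}{44139 + \left(80 - 480\right)} = \frac{118033 - 200640}{44139 - 400} = - \frac{82607}{43739}$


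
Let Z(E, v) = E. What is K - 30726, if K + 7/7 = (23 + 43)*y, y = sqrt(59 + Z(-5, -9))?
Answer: -30727 + 198*sqrt(6) ≈ -30242.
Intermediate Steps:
y = 3*sqrt(6) (y = sqrt(59 - 5) = sqrt(54) = 3*sqrt(6) ≈ 7.3485)
K = -1 + 198*sqrt(6) (K = -1 + (23 + 43)*(3*sqrt(6)) = -1 + 66*(3*sqrt(6)) = -1 + 198*sqrt(6) ≈ 484.00)
K - 30726 = (-1 + 198*sqrt(6)) - 30726 = -30727 + 198*sqrt(6)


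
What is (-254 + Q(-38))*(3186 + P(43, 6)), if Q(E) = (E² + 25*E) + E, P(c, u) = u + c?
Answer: 653470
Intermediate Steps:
P(c, u) = c + u
Q(E) = E² + 26*E
(-254 + Q(-38))*(3186 + P(43, 6)) = (-254 - 38*(26 - 38))*(3186 + (43 + 6)) = (-254 - 38*(-12))*(3186 + 49) = (-254 + 456)*3235 = 202*3235 = 653470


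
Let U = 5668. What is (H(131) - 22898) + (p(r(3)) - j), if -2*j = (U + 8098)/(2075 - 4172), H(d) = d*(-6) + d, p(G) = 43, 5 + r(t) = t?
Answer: -49307353/2097 ≈ -23513.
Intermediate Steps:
r(t) = -5 + t
H(d) = -5*d (H(d) = -6*d + d = -5*d)
j = 6883/2097 (j = -(5668 + 8098)/(2*(2075 - 4172)) = -6883/(-2097) = -6883*(-1)/2097 = -½*(-13766/2097) = 6883/2097 ≈ 3.2823)
(H(131) - 22898) + (p(r(3)) - j) = (-5*131 - 22898) + (43 - 1*6883/2097) = (-655 - 22898) + (43 - 6883/2097) = -23553 + 83288/2097 = -49307353/2097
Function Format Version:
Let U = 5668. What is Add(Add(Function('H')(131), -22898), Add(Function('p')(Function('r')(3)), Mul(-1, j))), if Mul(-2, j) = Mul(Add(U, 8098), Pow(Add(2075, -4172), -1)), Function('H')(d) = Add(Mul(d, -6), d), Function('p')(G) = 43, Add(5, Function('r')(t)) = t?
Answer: Rational(-49307353, 2097) ≈ -23513.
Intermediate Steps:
Function('r')(t) = Add(-5, t)
Function('H')(d) = Mul(-5, d) (Function('H')(d) = Add(Mul(-6, d), d) = Mul(-5, d))
j = Rational(6883, 2097) (j = Mul(Rational(-1, 2), Mul(Add(5668, 8098), Pow(Add(2075, -4172), -1))) = Mul(Rational(-1, 2), Mul(13766, Pow(-2097, -1))) = Mul(Rational(-1, 2), Mul(13766, Rational(-1, 2097))) = Mul(Rational(-1, 2), Rational(-13766, 2097)) = Rational(6883, 2097) ≈ 3.2823)
Add(Add(Function('H')(131), -22898), Add(Function('p')(Function('r')(3)), Mul(-1, j))) = Add(Add(Mul(-5, 131), -22898), Add(43, Mul(-1, Rational(6883, 2097)))) = Add(Add(-655, -22898), Add(43, Rational(-6883, 2097))) = Add(-23553, Rational(83288, 2097)) = Rational(-49307353, 2097)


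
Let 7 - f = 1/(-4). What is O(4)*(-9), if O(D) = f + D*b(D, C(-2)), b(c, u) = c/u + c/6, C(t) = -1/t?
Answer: -1509/4 ≈ -377.25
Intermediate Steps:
b(c, u) = c/6 + c/u (b(c, u) = c/u + c*(⅙) = c/u + c/6 = c/6 + c/u)
f = 29/4 (f = 7 - 1/(-4) = 7 - 1*(-¼) = 7 + ¼ = 29/4 ≈ 7.2500)
O(D) = 29/4 + 13*D²/6 (O(D) = 29/4 + D*(D/6 + D/((-1/(-2)))) = 29/4 + D*(D/6 + D/((-1*(-½)))) = 29/4 + D*(D/6 + D/(½)) = 29/4 + D*(D/6 + D*2) = 29/4 + D*(D/6 + 2*D) = 29/4 + D*(13*D/6) = 29/4 + 13*D²/6)
O(4)*(-9) = (29/4 + (13/6)*4²)*(-9) = (29/4 + (13/6)*16)*(-9) = (29/4 + 104/3)*(-9) = (503/12)*(-9) = -1509/4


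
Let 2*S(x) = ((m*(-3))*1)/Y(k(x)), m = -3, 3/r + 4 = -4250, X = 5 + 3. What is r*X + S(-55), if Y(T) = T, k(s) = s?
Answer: -6821/77990 ≈ -0.087460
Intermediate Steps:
X = 8
r = -1/1418 (r = 3/(-4 - 4250) = 3/(-4254) = 3*(-1/4254) = -1/1418 ≈ -0.00070522)
S(x) = 9/(2*x) (S(x) = ((-3*(-3)*1)/x)/2 = ((9*1)/x)/2 = (9/x)/2 = 9/(2*x))
r*X + S(-55) = -1/1418*8 + (9/2)/(-55) = -4/709 + (9/2)*(-1/55) = -4/709 - 9/110 = -6821/77990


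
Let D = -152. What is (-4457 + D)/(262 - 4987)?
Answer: 4609/4725 ≈ 0.97545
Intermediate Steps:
(-4457 + D)/(262 - 4987) = (-4457 - 152)/(262 - 4987) = -4609/(-4725) = -4609*(-1/4725) = 4609/4725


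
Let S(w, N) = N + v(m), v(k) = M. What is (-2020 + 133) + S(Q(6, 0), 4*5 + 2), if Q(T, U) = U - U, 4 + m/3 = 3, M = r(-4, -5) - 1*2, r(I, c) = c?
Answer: -1872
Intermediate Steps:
M = -7 (M = -5 - 1*2 = -5 - 2 = -7)
m = -3 (m = -12 + 3*3 = -12 + 9 = -3)
v(k) = -7
Q(T, U) = 0
S(w, N) = -7 + N (S(w, N) = N - 7 = -7 + N)
(-2020 + 133) + S(Q(6, 0), 4*5 + 2) = (-2020 + 133) + (-7 + (4*5 + 2)) = -1887 + (-7 + (20 + 2)) = -1887 + (-7 + 22) = -1887 + 15 = -1872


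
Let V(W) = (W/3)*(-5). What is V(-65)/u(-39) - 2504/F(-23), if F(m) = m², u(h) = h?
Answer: -35761/4761 ≈ -7.5112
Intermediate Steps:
V(W) = -5*W/3 (V(W) = (W*(⅓))*(-5) = (W/3)*(-5) = -5*W/3)
V(-65)/u(-39) - 2504/F(-23) = -5/3*(-65)/(-39) - 2504/((-23)²) = (325/3)*(-1/39) - 2504/529 = -25/9 - 2504*1/529 = -25/9 - 2504/529 = -35761/4761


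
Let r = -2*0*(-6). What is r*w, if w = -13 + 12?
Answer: 0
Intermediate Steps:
r = 0 (r = 0*(-6) = 0)
w = -1
r*w = 0*(-1) = 0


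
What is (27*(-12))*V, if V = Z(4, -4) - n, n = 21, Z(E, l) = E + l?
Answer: 6804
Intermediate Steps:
V = -21 (V = (4 - 4) - 1*21 = 0 - 21 = -21)
(27*(-12))*V = (27*(-12))*(-21) = -324*(-21) = 6804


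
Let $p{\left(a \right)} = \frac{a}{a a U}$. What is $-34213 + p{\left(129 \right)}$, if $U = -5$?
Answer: $- \frac{22067386}{645} \approx -34213.0$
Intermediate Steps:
$p{\left(a \right)} = - \frac{1}{5 a}$ ($p{\left(a \right)} = \frac{a}{a a \left(-5\right)} = \frac{a}{a^{2} \left(-5\right)} = \frac{a}{\left(-5\right) a^{2}} = a \left(- \frac{1}{5 a^{2}}\right) = - \frac{1}{5 a}$)
$-34213 + p{\left(129 \right)} = -34213 - \frac{1}{5 \cdot 129} = -34213 - \frac{1}{645} = - \frac{22067386}{645}$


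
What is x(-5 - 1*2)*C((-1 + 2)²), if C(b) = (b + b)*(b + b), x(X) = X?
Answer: -28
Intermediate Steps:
C(b) = 4*b² (C(b) = (2*b)*(2*b) = 4*b²)
x(-5 - 1*2)*C((-1 + 2)²) = (-5 - 1*2)*(4*((-1 + 2)²)²) = (-5 - 2)*(4*(1²)²) = -28*1² = -28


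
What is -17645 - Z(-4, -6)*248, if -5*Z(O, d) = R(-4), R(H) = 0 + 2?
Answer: -87729/5 ≈ -17546.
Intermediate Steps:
R(H) = 2
Z(O, d) = -⅖ (Z(O, d) = -⅕*2 = -⅖)
-17645 - Z(-4, -6)*248 = -17645 - (-2)*248/5 = -17645 - 1*(-496/5) = -17645 + 496/5 = -87729/5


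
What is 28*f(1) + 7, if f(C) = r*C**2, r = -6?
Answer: -161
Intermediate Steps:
f(C) = -6*C**2
28*f(1) + 7 = 28*(-6*1**2) + 7 = 28*(-6*1) + 7 = 28*(-6) + 7 = -168 + 7 = -161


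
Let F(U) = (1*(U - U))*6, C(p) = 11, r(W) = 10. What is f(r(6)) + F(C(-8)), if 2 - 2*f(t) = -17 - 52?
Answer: 71/2 ≈ 35.500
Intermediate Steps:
f(t) = 71/2 (f(t) = 1 - (-17 - 52)/2 = 1 - ½*(-69) = 1 + 69/2 = 71/2)
F(U) = 0 (F(U) = (1*0)*6 = 0*6 = 0)
f(r(6)) + F(C(-8)) = 71/2 + 0 = 71/2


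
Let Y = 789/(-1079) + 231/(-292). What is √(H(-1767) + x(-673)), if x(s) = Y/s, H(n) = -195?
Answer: I*√2191837247239074513/106020382 ≈ 13.964*I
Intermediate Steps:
Y = -479637/315068 (Y = 789*(-1/1079) + 231*(-1/292) = -789/1079 - 231/292 = -479637/315068 ≈ -1.5223)
x(s) = -479637/(315068*s)
√(H(-1767) + x(-673)) = √(-195 - 479637/315068/(-673)) = √(-195 - 479637/315068*(-1/673)) = √(-195 + 479637/212040764) = √(-41347469343/212040764) = I*√2191837247239074513/106020382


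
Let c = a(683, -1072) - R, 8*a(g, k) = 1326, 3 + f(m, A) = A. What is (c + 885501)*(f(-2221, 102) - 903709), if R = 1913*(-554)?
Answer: -3515890034375/2 ≈ -1.7579e+12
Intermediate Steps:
f(m, A) = -3 + A
a(g, k) = 663/4 (a(g, k) = (⅛)*1326 = 663/4)
R = -1059802
c = 4239871/4 (c = 663/4 - 1*(-1059802) = 663/4 + 1059802 = 4239871/4 ≈ 1.0600e+6)
(c + 885501)*(f(-2221, 102) - 903709) = (4239871/4 + 885501)*((-3 + 102) - 903709) = 7781875*(99 - 903709)/4 = (7781875/4)*(-903610) = -3515890034375/2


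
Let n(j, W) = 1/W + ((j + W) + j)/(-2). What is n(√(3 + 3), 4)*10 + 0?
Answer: -35/2 - 10*√6 ≈ -41.995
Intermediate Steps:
n(j, W) = 1/W - j - W/2 (n(j, W) = 1/W + ((W + j) + j)*(-½) = 1/W + (W + 2*j)*(-½) = 1/W + (-j - W/2) = 1/W - j - W/2)
n(√(3 + 3), 4)*10 + 0 = (1/4 - √(3 + 3) - ½*4)*10 + 0 = (¼ - √6 - 2)*10 + 0 = (-7/4 - √6)*10 + 0 = (-35/2 - 10*√6) + 0 = -35/2 - 10*√6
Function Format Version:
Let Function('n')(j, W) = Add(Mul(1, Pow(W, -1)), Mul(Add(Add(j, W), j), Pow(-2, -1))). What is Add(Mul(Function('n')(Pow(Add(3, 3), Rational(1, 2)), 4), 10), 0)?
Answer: Add(Rational(-35, 2), Mul(-10, Pow(6, Rational(1, 2)))) ≈ -41.995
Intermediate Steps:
Function('n')(j, W) = Add(Pow(W, -1), Mul(-1, j), Mul(Rational(-1, 2), W)) (Function('n')(j, W) = Add(Pow(W, -1), Mul(Add(Add(W, j), j), Rational(-1, 2))) = Add(Pow(W, -1), Mul(Add(W, Mul(2, j)), Rational(-1, 2))) = Add(Pow(W, -1), Add(Mul(-1, j), Mul(Rational(-1, 2), W))) = Add(Pow(W, -1), Mul(-1, j), Mul(Rational(-1, 2), W)))
Add(Mul(Function('n')(Pow(Add(3, 3), Rational(1, 2)), 4), 10), 0) = Add(Mul(Add(Pow(4, -1), Mul(-1, Pow(Add(3, 3), Rational(1, 2))), Mul(Rational(-1, 2), 4)), 10), 0) = Add(Mul(Add(Rational(1, 4), Mul(-1, Pow(6, Rational(1, 2))), -2), 10), 0) = Add(Mul(Add(Rational(-7, 4), Mul(-1, Pow(6, Rational(1, 2)))), 10), 0) = Add(Add(Rational(-35, 2), Mul(-10, Pow(6, Rational(1, 2)))), 0) = Add(Rational(-35, 2), Mul(-10, Pow(6, Rational(1, 2))))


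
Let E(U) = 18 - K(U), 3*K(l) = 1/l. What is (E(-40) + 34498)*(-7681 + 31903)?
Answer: 16720935077/20 ≈ 8.3605e+8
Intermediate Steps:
K(l) = 1/(3*l)
E(U) = 18 - 1/(3*U)
(E(-40) + 34498)*(-7681 + 31903) = ((18 - 1/3/(-40)) + 34498)*(-7681 + 31903) = ((18 - 1/3*(-1/40)) + 34498)*24222 = ((18 + 1/120) + 34498)*24222 = (2161/120 + 34498)*24222 = (4141921/120)*24222 = 16720935077/20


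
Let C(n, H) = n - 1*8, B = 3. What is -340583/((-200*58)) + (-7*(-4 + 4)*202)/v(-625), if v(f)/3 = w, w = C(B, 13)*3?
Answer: 340583/11600 ≈ 29.361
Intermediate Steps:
C(n, H) = -8 + n (C(n, H) = n - 8 = -8 + n)
w = -15 (w = (-8 + 3)*3 = -5*3 = -15)
v(f) = -45 (v(f) = 3*(-15) = -45)
-340583/((-200*58)) + (-7*(-4 + 4)*202)/v(-625) = -340583/((-200*58)) + (-7*(-4 + 4)*202)/(-45) = -340583/(-11600) + (-7*0*202)*(-1/45) = -340583*(-1/11600) + (0*202)*(-1/45) = 340583/11600 + 0*(-1/45) = 340583/11600 + 0 = 340583/11600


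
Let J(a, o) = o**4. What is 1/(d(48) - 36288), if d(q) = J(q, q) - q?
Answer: 1/5272080 ≈ 1.8968e-7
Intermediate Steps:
d(q) = q**4 - q
1/(d(48) - 36288) = 1/((48**4 - 1*48) - 36288) = 1/((5308416 - 48) - 36288) = 1/(5308368 - 36288) = 1/5272080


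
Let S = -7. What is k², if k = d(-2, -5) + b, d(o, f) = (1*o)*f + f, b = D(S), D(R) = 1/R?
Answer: 1156/49 ≈ 23.592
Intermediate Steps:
b = -⅐ (b = 1/(-7) = -⅐ ≈ -0.14286)
d(o, f) = f + f*o (d(o, f) = o*f + f = f*o + f = f + f*o)
k = 34/7 (k = -5*(1 - 2) - ⅐ = -5*(-1) - ⅐ = 5 - ⅐ = 34/7 ≈ 4.8571)
k² = (34/7)² = 1156/49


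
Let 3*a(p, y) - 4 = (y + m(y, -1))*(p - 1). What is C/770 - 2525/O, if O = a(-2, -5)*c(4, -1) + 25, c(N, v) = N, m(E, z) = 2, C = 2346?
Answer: -2767404/48895 ≈ -56.599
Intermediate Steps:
a(p, y) = 4/3 + (-1 + p)*(2 + y)/3 (a(p, y) = 4/3 + ((y + 2)*(p - 1))/3 = 4/3 + ((2 + y)*(-1 + p))/3 = 4/3 + ((-1 + p)*(2 + y))/3 = 4/3 + (-1 + p)*(2 + y)/3)
O = 127/3 (O = (⅔ - ⅓*(-5) + (⅔)*(-2) + (⅓)*(-2)*(-5))*4 + 25 = (⅔ + 5/3 - 4/3 + 10/3)*4 + 25 = (13/3)*4 + 25 = 52/3 + 25 = 127/3 ≈ 42.333)
C/770 - 2525/O = 2346/770 - 2525/127/3 = 2346*(1/770) - 2525*3/127 = 1173/385 - 7575/127 = -2767404/48895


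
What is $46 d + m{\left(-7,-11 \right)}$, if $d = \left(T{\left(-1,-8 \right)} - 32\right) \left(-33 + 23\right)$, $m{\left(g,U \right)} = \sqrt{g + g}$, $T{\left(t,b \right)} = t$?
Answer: $15180 + i \sqrt{14} \approx 15180.0 + 3.7417 i$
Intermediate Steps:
$m{\left(g,U \right)} = \sqrt{2} \sqrt{g}$ ($m{\left(g,U \right)} = \sqrt{2 g} = \sqrt{2} \sqrt{g}$)
$d = 330$ ($d = \left(-1 - 32\right) \left(-33 + 23\right) = \left(-33\right) \left(-10\right) = 330$)
$46 d + m{\left(-7,-11 \right)} = 46 \cdot 330 + \sqrt{2} \sqrt{-7} = 15180 + \sqrt{2} i \sqrt{7} = 15180 + i \sqrt{14}$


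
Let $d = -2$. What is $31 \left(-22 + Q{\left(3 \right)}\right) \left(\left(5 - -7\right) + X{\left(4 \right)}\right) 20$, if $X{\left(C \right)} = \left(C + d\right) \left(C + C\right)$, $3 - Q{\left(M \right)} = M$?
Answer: $-381920$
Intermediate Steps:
$Q{\left(M \right)} = 3 - M$
$X{\left(C \right)} = 2 C \left(-2 + C\right)$ ($X{\left(C \right)} = \left(C - 2\right) \left(C + C\right) = \left(-2 + C\right) 2 C = 2 C \left(-2 + C\right)$)
$31 \left(-22 + Q{\left(3 \right)}\right) \left(\left(5 - -7\right) + X{\left(4 \right)}\right) 20 = 31 \left(-22 + \left(3 - 3\right)\right) \left(\left(5 - -7\right) + 2 \cdot 4 \left(-2 + 4\right)\right) 20 = 31 \left(-22 + \left(3 - 3\right)\right) \left(\left(5 + 7\right) + 2 \cdot 4 \cdot 2\right) 20 = 31 \left(-22 + 0\right) \left(12 + 16\right) 20 = 31 \left(\left(-22\right) 28\right) 20 = 31 \left(-616\right) 20 = \left(-19096\right) 20 = -381920$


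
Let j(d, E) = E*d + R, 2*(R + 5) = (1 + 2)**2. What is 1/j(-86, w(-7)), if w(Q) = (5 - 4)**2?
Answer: -2/173 ≈ -0.011561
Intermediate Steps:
w(Q) = 1 (w(Q) = 1**2 = 1)
R = -1/2 (R = -5 + (1 + 2)**2/2 = -5 + (1/2)*3**2 = -5 + (1/2)*9 = -5 + 9/2 = -1/2 ≈ -0.50000)
j(d, E) = -1/2 + E*d (j(d, E) = E*d - 1/2 = -1/2 + E*d)
1/j(-86, w(-7)) = 1/(-1/2 + 1*(-86)) = 1/(-1/2 - 86) = 1/(-173/2) = -2/173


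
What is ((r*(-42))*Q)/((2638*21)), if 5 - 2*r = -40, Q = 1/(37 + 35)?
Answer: -5/21104 ≈ -0.00023692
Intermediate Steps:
Q = 1/72 ≈ 0.013889
r = 45/2 (r = 5/2 - ½*(-40) = 5/2 + 20 = 45/2 ≈ 22.500)
((r*(-42))*Q)/((2638*21)) = (((45/2)*(-42))*(1/72))/((2638*21)) = -945*1/72/55398 = -105/8*1/55398 = -5/21104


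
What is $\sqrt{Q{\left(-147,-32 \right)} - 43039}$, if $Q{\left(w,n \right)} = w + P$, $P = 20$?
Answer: $i \sqrt{43166} \approx 207.76 i$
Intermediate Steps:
$Q{\left(w,n \right)} = 20 + w$ ($Q{\left(w,n \right)} = w + 20 = 20 + w$)
$\sqrt{Q{\left(-147,-32 \right)} - 43039} = \sqrt{\left(20 - 147\right) - 43039} = \sqrt{-127 - 43039} = \sqrt{-43166} = i \sqrt{43166}$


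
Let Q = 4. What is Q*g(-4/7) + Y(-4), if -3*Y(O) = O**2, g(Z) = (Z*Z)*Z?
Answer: -6256/1029 ≈ -6.0797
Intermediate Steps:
g(Z) = Z**3 (g(Z) = Z**2*Z = Z**3)
Y(O) = -O**2/3
Q*g(-4/7) + Y(-4) = 4*(-4/7)**3 - 1/3*(-4)**2 = 4*(-4*1/7)**3 - 1/3*16 = 4*(-4/7)**3 - 16/3 = 4*(-64/343) - 16/3 = -256/343 - 16/3 = -6256/1029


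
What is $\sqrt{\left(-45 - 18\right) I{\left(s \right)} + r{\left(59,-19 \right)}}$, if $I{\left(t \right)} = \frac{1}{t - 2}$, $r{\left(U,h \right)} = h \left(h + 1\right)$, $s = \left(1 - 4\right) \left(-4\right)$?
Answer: $\frac{3 \sqrt{3730}}{10} \approx 18.322$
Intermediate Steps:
$s = 12$ ($s = \left(-3\right) \left(-4\right) = 12$)
$r{\left(U,h \right)} = h \left(1 + h\right)$
$I{\left(t \right)} = \frac{1}{-2 + t}$
$\sqrt{\left(-45 - 18\right) I{\left(s \right)} + r{\left(59,-19 \right)}} = \sqrt{\frac{-45 - 18}{-2 + 12} - 19 \left(1 - 19\right)} = \sqrt{\frac{-45 - 18}{10} - -342} = \sqrt{\left(-63\right) \frac{1}{10} + 342} = \sqrt{- \frac{63}{10} + 342} = \sqrt{\frac{3357}{10}} = \frac{3 \sqrt{3730}}{10}$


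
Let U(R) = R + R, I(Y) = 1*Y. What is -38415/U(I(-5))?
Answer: 7683/2 ≈ 3841.5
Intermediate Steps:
I(Y) = Y
U(R) = 2*R
-38415/U(I(-5)) = -38415/(2*(-5)) = -38415/(-10) = -38415*(-1/10) = 7683/2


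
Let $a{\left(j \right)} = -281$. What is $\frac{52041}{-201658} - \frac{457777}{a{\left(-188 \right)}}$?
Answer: $\frac{92299770745}{56665898} \approx 1628.8$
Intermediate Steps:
$\frac{52041}{-201658} - \frac{457777}{a{\left(-188 \right)}} = \frac{52041}{-201658} - \frac{457777}{-281} = 52041 \left(- \frac{1}{201658}\right) - - \frac{457777}{281} = - \frac{52041}{201658} + \frac{457777}{281} = \frac{92299770745}{56665898}$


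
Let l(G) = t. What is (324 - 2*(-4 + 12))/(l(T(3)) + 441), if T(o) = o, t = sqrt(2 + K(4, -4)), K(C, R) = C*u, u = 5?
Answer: 135828/194459 - 308*sqrt(22)/194459 ≈ 0.69106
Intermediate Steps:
K(C, R) = 5*C (K(C, R) = C*5 = 5*C)
t = sqrt(22) (t = sqrt(2 + 5*4) = sqrt(2 + 20) = sqrt(22) ≈ 4.6904)
l(G) = sqrt(22)
(324 - 2*(-4 + 12))/(l(T(3)) + 441) = (324 - 2*(-4 + 12))/(sqrt(22) + 441) = (324 - 2*8)/(441 + sqrt(22)) = (324 - 16)/(441 + sqrt(22)) = 308/(441 + sqrt(22))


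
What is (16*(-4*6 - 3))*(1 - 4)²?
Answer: -3888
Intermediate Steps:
(16*(-4*6 - 3))*(1 - 4)² = (16*(-24 - 3))*(-3)² = (16*(-27))*9 = -432*9 = -3888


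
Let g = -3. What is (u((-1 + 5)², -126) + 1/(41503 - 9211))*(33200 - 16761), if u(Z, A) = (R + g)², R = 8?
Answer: 13271221139/32292 ≈ 4.1098e+5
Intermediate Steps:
u(Z, A) = 25 (u(Z, A) = (8 - 3)² = 5² = 25)
(u((-1 + 5)², -126) + 1/(41503 - 9211))*(33200 - 16761) = (25 + 1/(41503 - 9211))*(33200 - 16761) = (25 + 1/32292)*16439 = (807301/32292)*16439 = 13271221139/32292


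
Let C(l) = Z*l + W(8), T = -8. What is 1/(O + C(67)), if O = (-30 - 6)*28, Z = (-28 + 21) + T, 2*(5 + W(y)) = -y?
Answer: -1/2022 ≈ -0.00049456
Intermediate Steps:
W(y) = -5 - y/2 (W(y) = -5 + (-y)/2 = -5 - y/2)
Z = -15 (Z = (-28 + 21) - 8 = -7 - 8 = -15)
O = -1008 (O = -36*28 = -1008)
C(l) = -9 - 15*l (C(l) = -15*l + (-5 - ½*8) = -15*l + (-5 - 4) = -15*l - 9 = -9 - 15*l)
1/(O + C(67)) = 1/(-1008 + (-9 - 15*67)) = 1/(-1008 + (-9 - 1005)) = 1/(-1008 - 1014) = 1/(-2022) = -1/2022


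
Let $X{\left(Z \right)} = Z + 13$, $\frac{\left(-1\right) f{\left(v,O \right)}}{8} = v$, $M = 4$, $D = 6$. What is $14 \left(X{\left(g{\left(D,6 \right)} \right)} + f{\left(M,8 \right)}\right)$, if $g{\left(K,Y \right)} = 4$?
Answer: $-210$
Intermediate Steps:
$f{\left(v,O \right)} = - 8 v$
$X{\left(Z \right)} = 13 + Z$
$14 \left(X{\left(g{\left(D,6 \right)} \right)} + f{\left(M,8 \right)}\right) = 14 \left(\left(13 + 4\right) - 32\right) = 14 \left(17 - 32\right) = 14 \left(-15\right) = -210$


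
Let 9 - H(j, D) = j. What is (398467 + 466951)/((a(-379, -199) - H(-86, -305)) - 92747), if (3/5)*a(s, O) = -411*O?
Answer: 20126/1011 ≈ 19.907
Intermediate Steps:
a(s, O) = -685*O (a(s, O) = 5*(-411*O)/3 = -685*O)
H(j, D) = 9 - j
(398467 + 466951)/((a(-379, -199) - H(-86, -305)) - 92747) = (398467 + 466951)/((-685*(-199) - (9 - 1*(-86))) - 92747) = 865418/((136315 - (9 + 86)) - 92747) = 865418/((136315 - 1*95) - 92747) = 865418/((136315 - 95) - 92747) = 865418/(136220 - 92747) = 865418/43473 = 865418*(1/43473) = 20126/1011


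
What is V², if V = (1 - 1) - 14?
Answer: 196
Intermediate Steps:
V = -14 (V = 0 - 14 = -14)
V² = (-14)² = 196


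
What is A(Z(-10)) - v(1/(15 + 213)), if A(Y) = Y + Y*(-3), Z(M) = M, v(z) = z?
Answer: 4559/228 ≈ 19.996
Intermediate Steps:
A(Y) = -2*Y (A(Y) = Y - 3*Y = -2*Y)
A(Z(-10)) - v(1/(15 + 213)) = -2*(-10) - 1/(15 + 213) = 20 - 1/228 = 4559/228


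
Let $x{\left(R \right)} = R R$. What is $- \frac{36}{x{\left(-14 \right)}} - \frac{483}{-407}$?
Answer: $\frac{20004}{19943} \approx 1.0031$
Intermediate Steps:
$x{\left(R \right)} = R^{2}$
$- \frac{36}{x{\left(-14 \right)}} - \frac{483}{-407} = - \frac{36}{\left(-14\right)^{2}} - \frac{483}{-407} = - \frac{36}{196} - - \frac{483}{407} = \left(-36\right) \frac{1}{196} + \frac{483}{407} = - \frac{9}{49} + \frac{483}{407} = \frac{20004}{19943}$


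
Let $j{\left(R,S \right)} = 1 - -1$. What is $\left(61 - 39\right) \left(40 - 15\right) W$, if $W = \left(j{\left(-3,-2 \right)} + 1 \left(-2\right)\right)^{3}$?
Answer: $0$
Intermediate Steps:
$j{\left(R,S \right)} = 2$ ($j{\left(R,S \right)} = 1 + 1 = 2$)
$W = 0$ ($W = \left(2 + 1 \left(-2\right)\right)^{3} = \left(2 - 2\right)^{3} = 0^{3} = 0$)
$\left(61 - 39\right) \left(40 - 15\right) W = \left(61 - 39\right) \left(40 - 15\right) 0 = 22 \cdot 25 \cdot 0 = 550 \cdot 0 = 0$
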